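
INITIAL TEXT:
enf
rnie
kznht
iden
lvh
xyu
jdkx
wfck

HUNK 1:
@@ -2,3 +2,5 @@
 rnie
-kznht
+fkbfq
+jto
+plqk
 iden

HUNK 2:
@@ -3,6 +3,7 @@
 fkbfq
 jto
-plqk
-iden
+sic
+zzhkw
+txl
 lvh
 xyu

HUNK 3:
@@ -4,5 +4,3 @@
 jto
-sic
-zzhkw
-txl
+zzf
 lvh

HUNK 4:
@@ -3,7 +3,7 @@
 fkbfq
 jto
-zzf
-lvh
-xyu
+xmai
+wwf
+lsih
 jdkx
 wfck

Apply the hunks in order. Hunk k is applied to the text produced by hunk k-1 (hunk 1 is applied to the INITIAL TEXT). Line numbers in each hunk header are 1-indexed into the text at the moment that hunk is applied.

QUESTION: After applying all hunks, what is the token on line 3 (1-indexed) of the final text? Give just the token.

Hunk 1: at line 2 remove [kznht] add [fkbfq,jto,plqk] -> 10 lines: enf rnie fkbfq jto plqk iden lvh xyu jdkx wfck
Hunk 2: at line 3 remove [plqk,iden] add [sic,zzhkw,txl] -> 11 lines: enf rnie fkbfq jto sic zzhkw txl lvh xyu jdkx wfck
Hunk 3: at line 4 remove [sic,zzhkw,txl] add [zzf] -> 9 lines: enf rnie fkbfq jto zzf lvh xyu jdkx wfck
Hunk 4: at line 3 remove [zzf,lvh,xyu] add [xmai,wwf,lsih] -> 9 lines: enf rnie fkbfq jto xmai wwf lsih jdkx wfck
Final line 3: fkbfq

Answer: fkbfq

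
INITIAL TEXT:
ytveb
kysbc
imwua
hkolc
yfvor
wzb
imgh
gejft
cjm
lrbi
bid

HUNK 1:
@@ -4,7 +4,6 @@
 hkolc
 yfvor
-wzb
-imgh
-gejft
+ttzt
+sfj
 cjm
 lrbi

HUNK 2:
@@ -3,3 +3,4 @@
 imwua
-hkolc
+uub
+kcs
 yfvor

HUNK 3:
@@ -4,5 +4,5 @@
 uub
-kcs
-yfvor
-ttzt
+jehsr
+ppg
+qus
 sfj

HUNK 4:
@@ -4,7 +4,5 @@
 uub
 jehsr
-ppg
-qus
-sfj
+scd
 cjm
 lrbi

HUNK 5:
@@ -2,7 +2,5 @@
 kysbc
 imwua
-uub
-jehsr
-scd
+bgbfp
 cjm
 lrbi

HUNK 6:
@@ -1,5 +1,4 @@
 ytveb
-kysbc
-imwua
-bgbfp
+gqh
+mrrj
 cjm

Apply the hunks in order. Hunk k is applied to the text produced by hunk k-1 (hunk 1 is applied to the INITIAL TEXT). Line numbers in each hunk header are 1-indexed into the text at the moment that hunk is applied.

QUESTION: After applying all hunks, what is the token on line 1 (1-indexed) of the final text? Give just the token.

Hunk 1: at line 4 remove [wzb,imgh,gejft] add [ttzt,sfj] -> 10 lines: ytveb kysbc imwua hkolc yfvor ttzt sfj cjm lrbi bid
Hunk 2: at line 3 remove [hkolc] add [uub,kcs] -> 11 lines: ytveb kysbc imwua uub kcs yfvor ttzt sfj cjm lrbi bid
Hunk 3: at line 4 remove [kcs,yfvor,ttzt] add [jehsr,ppg,qus] -> 11 lines: ytveb kysbc imwua uub jehsr ppg qus sfj cjm lrbi bid
Hunk 4: at line 4 remove [ppg,qus,sfj] add [scd] -> 9 lines: ytveb kysbc imwua uub jehsr scd cjm lrbi bid
Hunk 5: at line 2 remove [uub,jehsr,scd] add [bgbfp] -> 7 lines: ytveb kysbc imwua bgbfp cjm lrbi bid
Hunk 6: at line 1 remove [kysbc,imwua,bgbfp] add [gqh,mrrj] -> 6 lines: ytveb gqh mrrj cjm lrbi bid
Final line 1: ytveb

Answer: ytveb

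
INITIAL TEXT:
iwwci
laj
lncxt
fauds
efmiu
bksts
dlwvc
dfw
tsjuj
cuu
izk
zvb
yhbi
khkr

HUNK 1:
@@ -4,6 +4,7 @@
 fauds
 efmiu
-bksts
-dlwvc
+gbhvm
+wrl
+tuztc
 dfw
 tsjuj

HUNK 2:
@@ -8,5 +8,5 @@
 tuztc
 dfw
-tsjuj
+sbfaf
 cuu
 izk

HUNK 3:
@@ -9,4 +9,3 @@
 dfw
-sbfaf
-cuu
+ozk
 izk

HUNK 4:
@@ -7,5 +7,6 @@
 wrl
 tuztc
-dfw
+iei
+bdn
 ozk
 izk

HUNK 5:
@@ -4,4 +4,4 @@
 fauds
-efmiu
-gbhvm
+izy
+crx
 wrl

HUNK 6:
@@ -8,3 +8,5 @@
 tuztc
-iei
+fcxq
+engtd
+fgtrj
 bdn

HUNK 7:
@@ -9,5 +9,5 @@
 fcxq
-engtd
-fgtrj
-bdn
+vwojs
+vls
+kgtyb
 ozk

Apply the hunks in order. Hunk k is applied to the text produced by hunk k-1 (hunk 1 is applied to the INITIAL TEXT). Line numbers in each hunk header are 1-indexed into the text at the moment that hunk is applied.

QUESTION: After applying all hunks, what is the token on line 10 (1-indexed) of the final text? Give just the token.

Hunk 1: at line 4 remove [bksts,dlwvc] add [gbhvm,wrl,tuztc] -> 15 lines: iwwci laj lncxt fauds efmiu gbhvm wrl tuztc dfw tsjuj cuu izk zvb yhbi khkr
Hunk 2: at line 8 remove [tsjuj] add [sbfaf] -> 15 lines: iwwci laj lncxt fauds efmiu gbhvm wrl tuztc dfw sbfaf cuu izk zvb yhbi khkr
Hunk 3: at line 9 remove [sbfaf,cuu] add [ozk] -> 14 lines: iwwci laj lncxt fauds efmiu gbhvm wrl tuztc dfw ozk izk zvb yhbi khkr
Hunk 4: at line 7 remove [dfw] add [iei,bdn] -> 15 lines: iwwci laj lncxt fauds efmiu gbhvm wrl tuztc iei bdn ozk izk zvb yhbi khkr
Hunk 5: at line 4 remove [efmiu,gbhvm] add [izy,crx] -> 15 lines: iwwci laj lncxt fauds izy crx wrl tuztc iei bdn ozk izk zvb yhbi khkr
Hunk 6: at line 8 remove [iei] add [fcxq,engtd,fgtrj] -> 17 lines: iwwci laj lncxt fauds izy crx wrl tuztc fcxq engtd fgtrj bdn ozk izk zvb yhbi khkr
Hunk 7: at line 9 remove [engtd,fgtrj,bdn] add [vwojs,vls,kgtyb] -> 17 lines: iwwci laj lncxt fauds izy crx wrl tuztc fcxq vwojs vls kgtyb ozk izk zvb yhbi khkr
Final line 10: vwojs

Answer: vwojs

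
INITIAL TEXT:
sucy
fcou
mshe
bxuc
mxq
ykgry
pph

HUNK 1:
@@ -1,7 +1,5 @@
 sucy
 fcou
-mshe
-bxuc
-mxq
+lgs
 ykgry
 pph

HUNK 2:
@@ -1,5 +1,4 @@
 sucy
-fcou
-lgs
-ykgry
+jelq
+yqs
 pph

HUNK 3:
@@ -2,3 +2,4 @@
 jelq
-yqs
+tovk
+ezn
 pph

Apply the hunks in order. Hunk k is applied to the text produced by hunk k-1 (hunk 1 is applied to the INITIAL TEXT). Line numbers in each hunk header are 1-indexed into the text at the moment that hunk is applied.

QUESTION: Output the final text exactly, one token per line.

Hunk 1: at line 1 remove [mshe,bxuc,mxq] add [lgs] -> 5 lines: sucy fcou lgs ykgry pph
Hunk 2: at line 1 remove [fcou,lgs,ykgry] add [jelq,yqs] -> 4 lines: sucy jelq yqs pph
Hunk 3: at line 2 remove [yqs] add [tovk,ezn] -> 5 lines: sucy jelq tovk ezn pph

Answer: sucy
jelq
tovk
ezn
pph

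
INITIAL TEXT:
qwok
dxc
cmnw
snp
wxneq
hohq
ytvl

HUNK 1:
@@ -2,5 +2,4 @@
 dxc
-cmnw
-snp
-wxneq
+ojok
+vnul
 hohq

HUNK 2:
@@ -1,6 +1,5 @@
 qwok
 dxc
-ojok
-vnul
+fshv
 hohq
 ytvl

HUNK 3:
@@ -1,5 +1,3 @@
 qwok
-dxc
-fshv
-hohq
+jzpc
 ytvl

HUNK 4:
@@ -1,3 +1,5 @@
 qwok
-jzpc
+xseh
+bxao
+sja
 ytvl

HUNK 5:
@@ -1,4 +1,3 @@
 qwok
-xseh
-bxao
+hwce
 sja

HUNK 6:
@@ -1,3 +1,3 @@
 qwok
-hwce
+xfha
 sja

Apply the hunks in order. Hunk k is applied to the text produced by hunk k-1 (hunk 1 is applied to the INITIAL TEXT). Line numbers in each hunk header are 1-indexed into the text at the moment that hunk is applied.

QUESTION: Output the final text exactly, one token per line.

Hunk 1: at line 2 remove [cmnw,snp,wxneq] add [ojok,vnul] -> 6 lines: qwok dxc ojok vnul hohq ytvl
Hunk 2: at line 1 remove [ojok,vnul] add [fshv] -> 5 lines: qwok dxc fshv hohq ytvl
Hunk 3: at line 1 remove [dxc,fshv,hohq] add [jzpc] -> 3 lines: qwok jzpc ytvl
Hunk 4: at line 1 remove [jzpc] add [xseh,bxao,sja] -> 5 lines: qwok xseh bxao sja ytvl
Hunk 5: at line 1 remove [xseh,bxao] add [hwce] -> 4 lines: qwok hwce sja ytvl
Hunk 6: at line 1 remove [hwce] add [xfha] -> 4 lines: qwok xfha sja ytvl

Answer: qwok
xfha
sja
ytvl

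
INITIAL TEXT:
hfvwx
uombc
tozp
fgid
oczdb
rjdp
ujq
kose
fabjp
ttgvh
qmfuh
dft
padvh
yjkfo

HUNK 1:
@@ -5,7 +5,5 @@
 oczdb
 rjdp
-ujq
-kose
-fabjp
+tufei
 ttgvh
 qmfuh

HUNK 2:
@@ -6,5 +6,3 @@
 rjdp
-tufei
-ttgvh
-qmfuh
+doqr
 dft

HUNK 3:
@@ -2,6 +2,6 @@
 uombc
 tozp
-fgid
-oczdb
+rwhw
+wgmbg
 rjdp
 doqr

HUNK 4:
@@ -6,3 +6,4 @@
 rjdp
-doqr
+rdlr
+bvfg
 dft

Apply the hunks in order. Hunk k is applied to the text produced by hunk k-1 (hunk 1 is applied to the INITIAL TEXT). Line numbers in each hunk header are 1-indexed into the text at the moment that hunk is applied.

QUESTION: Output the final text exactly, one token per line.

Hunk 1: at line 5 remove [ujq,kose,fabjp] add [tufei] -> 12 lines: hfvwx uombc tozp fgid oczdb rjdp tufei ttgvh qmfuh dft padvh yjkfo
Hunk 2: at line 6 remove [tufei,ttgvh,qmfuh] add [doqr] -> 10 lines: hfvwx uombc tozp fgid oczdb rjdp doqr dft padvh yjkfo
Hunk 3: at line 2 remove [fgid,oczdb] add [rwhw,wgmbg] -> 10 lines: hfvwx uombc tozp rwhw wgmbg rjdp doqr dft padvh yjkfo
Hunk 4: at line 6 remove [doqr] add [rdlr,bvfg] -> 11 lines: hfvwx uombc tozp rwhw wgmbg rjdp rdlr bvfg dft padvh yjkfo

Answer: hfvwx
uombc
tozp
rwhw
wgmbg
rjdp
rdlr
bvfg
dft
padvh
yjkfo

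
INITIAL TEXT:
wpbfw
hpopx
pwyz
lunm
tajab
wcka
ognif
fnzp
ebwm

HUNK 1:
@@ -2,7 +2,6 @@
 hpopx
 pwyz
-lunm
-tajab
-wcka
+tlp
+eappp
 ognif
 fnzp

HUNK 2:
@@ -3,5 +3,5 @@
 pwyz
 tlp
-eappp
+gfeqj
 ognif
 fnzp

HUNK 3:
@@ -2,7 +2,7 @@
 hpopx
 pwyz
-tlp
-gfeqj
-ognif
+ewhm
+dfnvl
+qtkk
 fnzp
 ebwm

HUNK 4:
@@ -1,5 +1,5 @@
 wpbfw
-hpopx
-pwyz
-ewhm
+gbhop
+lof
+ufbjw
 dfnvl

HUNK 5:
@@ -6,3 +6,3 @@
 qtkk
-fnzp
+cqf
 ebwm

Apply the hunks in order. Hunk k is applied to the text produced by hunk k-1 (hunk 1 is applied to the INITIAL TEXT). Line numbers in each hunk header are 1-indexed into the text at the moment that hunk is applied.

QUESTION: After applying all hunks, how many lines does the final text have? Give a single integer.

Answer: 8

Derivation:
Hunk 1: at line 2 remove [lunm,tajab,wcka] add [tlp,eappp] -> 8 lines: wpbfw hpopx pwyz tlp eappp ognif fnzp ebwm
Hunk 2: at line 3 remove [eappp] add [gfeqj] -> 8 lines: wpbfw hpopx pwyz tlp gfeqj ognif fnzp ebwm
Hunk 3: at line 2 remove [tlp,gfeqj,ognif] add [ewhm,dfnvl,qtkk] -> 8 lines: wpbfw hpopx pwyz ewhm dfnvl qtkk fnzp ebwm
Hunk 4: at line 1 remove [hpopx,pwyz,ewhm] add [gbhop,lof,ufbjw] -> 8 lines: wpbfw gbhop lof ufbjw dfnvl qtkk fnzp ebwm
Hunk 5: at line 6 remove [fnzp] add [cqf] -> 8 lines: wpbfw gbhop lof ufbjw dfnvl qtkk cqf ebwm
Final line count: 8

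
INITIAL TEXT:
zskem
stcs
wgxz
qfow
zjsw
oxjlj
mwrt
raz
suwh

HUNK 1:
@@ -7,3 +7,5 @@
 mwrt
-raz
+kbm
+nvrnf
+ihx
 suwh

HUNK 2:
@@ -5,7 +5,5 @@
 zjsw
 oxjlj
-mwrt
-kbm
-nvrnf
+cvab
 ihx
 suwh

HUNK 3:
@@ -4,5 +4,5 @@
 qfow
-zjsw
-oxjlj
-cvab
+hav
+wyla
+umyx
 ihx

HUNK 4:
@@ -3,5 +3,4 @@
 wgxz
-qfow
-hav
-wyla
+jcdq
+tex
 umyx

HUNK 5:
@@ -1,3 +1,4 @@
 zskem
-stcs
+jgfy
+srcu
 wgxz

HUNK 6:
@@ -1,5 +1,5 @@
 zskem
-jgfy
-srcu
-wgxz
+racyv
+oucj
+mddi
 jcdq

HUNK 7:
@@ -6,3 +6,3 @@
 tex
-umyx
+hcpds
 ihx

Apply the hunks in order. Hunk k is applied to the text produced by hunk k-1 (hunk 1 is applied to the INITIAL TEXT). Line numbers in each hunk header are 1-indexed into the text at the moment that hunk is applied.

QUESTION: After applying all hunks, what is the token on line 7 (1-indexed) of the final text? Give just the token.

Answer: hcpds

Derivation:
Hunk 1: at line 7 remove [raz] add [kbm,nvrnf,ihx] -> 11 lines: zskem stcs wgxz qfow zjsw oxjlj mwrt kbm nvrnf ihx suwh
Hunk 2: at line 5 remove [mwrt,kbm,nvrnf] add [cvab] -> 9 lines: zskem stcs wgxz qfow zjsw oxjlj cvab ihx suwh
Hunk 3: at line 4 remove [zjsw,oxjlj,cvab] add [hav,wyla,umyx] -> 9 lines: zskem stcs wgxz qfow hav wyla umyx ihx suwh
Hunk 4: at line 3 remove [qfow,hav,wyla] add [jcdq,tex] -> 8 lines: zskem stcs wgxz jcdq tex umyx ihx suwh
Hunk 5: at line 1 remove [stcs] add [jgfy,srcu] -> 9 lines: zskem jgfy srcu wgxz jcdq tex umyx ihx suwh
Hunk 6: at line 1 remove [jgfy,srcu,wgxz] add [racyv,oucj,mddi] -> 9 lines: zskem racyv oucj mddi jcdq tex umyx ihx suwh
Hunk 7: at line 6 remove [umyx] add [hcpds] -> 9 lines: zskem racyv oucj mddi jcdq tex hcpds ihx suwh
Final line 7: hcpds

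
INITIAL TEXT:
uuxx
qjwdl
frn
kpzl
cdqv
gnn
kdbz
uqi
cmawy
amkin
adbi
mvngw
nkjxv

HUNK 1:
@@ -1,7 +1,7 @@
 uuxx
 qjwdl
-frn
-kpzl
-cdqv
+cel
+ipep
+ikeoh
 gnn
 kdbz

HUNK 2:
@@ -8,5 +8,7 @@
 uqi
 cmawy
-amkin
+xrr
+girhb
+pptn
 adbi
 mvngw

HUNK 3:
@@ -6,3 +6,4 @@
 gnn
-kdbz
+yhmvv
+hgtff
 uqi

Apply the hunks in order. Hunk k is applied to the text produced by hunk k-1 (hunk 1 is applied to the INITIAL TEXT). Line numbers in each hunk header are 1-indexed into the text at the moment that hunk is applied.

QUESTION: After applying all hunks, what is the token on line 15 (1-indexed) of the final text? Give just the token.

Hunk 1: at line 1 remove [frn,kpzl,cdqv] add [cel,ipep,ikeoh] -> 13 lines: uuxx qjwdl cel ipep ikeoh gnn kdbz uqi cmawy amkin adbi mvngw nkjxv
Hunk 2: at line 8 remove [amkin] add [xrr,girhb,pptn] -> 15 lines: uuxx qjwdl cel ipep ikeoh gnn kdbz uqi cmawy xrr girhb pptn adbi mvngw nkjxv
Hunk 3: at line 6 remove [kdbz] add [yhmvv,hgtff] -> 16 lines: uuxx qjwdl cel ipep ikeoh gnn yhmvv hgtff uqi cmawy xrr girhb pptn adbi mvngw nkjxv
Final line 15: mvngw

Answer: mvngw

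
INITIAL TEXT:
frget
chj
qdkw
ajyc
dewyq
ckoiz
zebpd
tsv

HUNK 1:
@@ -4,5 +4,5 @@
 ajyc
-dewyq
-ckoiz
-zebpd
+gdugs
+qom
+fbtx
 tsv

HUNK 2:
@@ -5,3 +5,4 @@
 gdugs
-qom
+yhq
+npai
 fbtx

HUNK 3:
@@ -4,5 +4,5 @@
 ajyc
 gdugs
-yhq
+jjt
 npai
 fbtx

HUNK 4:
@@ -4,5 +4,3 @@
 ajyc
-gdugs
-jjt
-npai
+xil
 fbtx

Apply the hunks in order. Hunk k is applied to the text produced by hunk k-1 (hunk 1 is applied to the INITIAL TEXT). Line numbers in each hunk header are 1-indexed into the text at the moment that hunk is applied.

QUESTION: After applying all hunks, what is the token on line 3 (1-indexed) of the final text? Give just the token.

Hunk 1: at line 4 remove [dewyq,ckoiz,zebpd] add [gdugs,qom,fbtx] -> 8 lines: frget chj qdkw ajyc gdugs qom fbtx tsv
Hunk 2: at line 5 remove [qom] add [yhq,npai] -> 9 lines: frget chj qdkw ajyc gdugs yhq npai fbtx tsv
Hunk 3: at line 4 remove [yhq] add [jjt] -> 9 lines: frget chj qdkw ajyc gdugs jjt npai fbtx tsv
Hunk 4: at line 4 remove [gdugs,jjt,npai] add [xil] -> 7 lines: frget chj qdkw ajyc xil fbtx tsv
Final line 3: qdkw

Answer: qdkw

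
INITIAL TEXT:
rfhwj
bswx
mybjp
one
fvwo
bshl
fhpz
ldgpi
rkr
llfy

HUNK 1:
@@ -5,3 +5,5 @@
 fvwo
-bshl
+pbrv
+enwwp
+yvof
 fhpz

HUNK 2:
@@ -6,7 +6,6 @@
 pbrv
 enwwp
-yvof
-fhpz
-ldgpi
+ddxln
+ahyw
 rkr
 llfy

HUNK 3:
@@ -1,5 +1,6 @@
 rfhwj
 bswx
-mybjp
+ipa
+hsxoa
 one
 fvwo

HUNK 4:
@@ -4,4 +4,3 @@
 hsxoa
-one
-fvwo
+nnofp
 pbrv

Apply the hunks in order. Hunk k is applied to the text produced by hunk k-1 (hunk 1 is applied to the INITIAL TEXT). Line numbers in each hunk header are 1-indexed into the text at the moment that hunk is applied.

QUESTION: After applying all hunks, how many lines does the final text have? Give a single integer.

Hunk 1: at line 5 remove [bshl] add [pbrv,enwwp,yvof] -> 12 lines: rfhwj bswx mybjp one fvwo pbrv enwwp yvof fhpz ldgpi rkr llfy
Hunk 2: at line 6 remove [yvof,fhpz,ldgpi] add [ddxln,ahyw] -> 11 lines: rfhwj bswx mybjp one fvwo pbrv enwwp ddxln ahyw rkr llfy
Hunk 3: at line 1 remove [mybjp] add [ipa,hsxoa] -> 12 lines: rfhwj bswx ipa hsxoa one fvwo pbrv enwwp ddxln ahyw rkr llfy
Hunk 4: at line 4 remove [one,fvwo] add [nnofp] -> 11 lines: rfhwj bswx ipa hsxoa nnofp pbrv enwwp ddxln ahyw rkr llfy
Final line count: 11

Answer: 11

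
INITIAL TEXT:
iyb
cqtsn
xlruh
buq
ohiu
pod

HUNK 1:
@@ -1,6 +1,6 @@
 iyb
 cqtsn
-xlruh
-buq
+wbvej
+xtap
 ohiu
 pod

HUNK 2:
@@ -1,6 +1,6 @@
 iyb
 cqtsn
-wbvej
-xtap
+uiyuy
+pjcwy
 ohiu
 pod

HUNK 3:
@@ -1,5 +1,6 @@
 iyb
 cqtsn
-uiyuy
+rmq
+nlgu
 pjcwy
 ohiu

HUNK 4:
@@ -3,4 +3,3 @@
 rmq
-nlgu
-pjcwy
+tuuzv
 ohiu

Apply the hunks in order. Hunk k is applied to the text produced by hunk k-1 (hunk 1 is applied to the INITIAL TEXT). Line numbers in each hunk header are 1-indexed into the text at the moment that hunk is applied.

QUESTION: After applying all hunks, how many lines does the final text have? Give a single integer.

Answer: 6

Derivation:
Hunk 1: at line 1 remove [xlruh,buq] add [wbvej,xtap] -> 6 lines: iyb cqtsn wbvej xtap ohiu pod
Hunk 2: at line 1 remove [wbvej,xtap] add [uiyuy,pjcwy] -> 6 lines: iyb cqtsn uiyuy pjcwy ohiu pod
Hunk 3: at line 1 remove [uiyuy] add [rmq,nlgu] -> 7 lines: iyb cqtsn rmq nlgu pjcwy ohiu pod
Hunk 4: at line 3 remove [nlgu,pjcwy] add [tuuzv] -> 6 lines: iyb cqtsn rmq tuuzv ohiu pod
Final line count: 6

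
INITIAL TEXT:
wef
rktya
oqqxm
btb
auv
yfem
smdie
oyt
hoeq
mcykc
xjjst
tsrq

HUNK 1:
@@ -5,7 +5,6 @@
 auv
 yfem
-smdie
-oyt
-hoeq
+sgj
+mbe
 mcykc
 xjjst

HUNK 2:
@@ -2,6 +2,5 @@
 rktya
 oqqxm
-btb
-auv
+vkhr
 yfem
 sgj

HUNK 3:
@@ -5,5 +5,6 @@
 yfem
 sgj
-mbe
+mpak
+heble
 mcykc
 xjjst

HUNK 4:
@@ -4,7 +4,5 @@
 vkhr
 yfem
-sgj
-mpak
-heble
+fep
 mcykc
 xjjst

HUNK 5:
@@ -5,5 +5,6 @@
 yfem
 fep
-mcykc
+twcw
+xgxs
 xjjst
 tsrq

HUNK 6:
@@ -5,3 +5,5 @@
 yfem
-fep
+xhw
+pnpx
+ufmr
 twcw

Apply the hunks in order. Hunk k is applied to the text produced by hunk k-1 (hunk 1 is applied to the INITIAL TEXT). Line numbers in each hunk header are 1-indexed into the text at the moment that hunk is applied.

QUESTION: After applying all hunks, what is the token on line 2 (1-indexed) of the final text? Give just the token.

Answer: rktya

Derivation:
Hunk 1: at line 5 remove [smdie,oyt,hoeq] add [sgj,mbe] -> 11 lines: wef rktya oqqxm btb auv yfem sgj mbe mcykc xjjst tsrq
Hunk 2: at line 2 remove [btb,auv] add [vkhr] -> 10 lines: wef rktya oqqxm vkhr yfem sgj mbe mcykc xjjst tsrq
Hunk 3: at line 5 remove [mbe] add [mpak,heble] -> 11 lines: wef rktya oqqxm vkhr yfem sgj mpak heble mcykc xjjst tsrq
Hunk 4: at line 4 remove [sgj,mpak,heble] add [fep] -> 9 lines: wef rktya oqqxm vkhr yfem fep mcykc xjjst tsrq
Hunk 5: at line 5 remove [mcykc] add [twcw,xgxs] -> 10 lines: wef rktya oqqxm vkhr yfem fep twcw xgxs xjjst tsrq
Hunk 6: at line 5 remove [fep] add [xhw,pnpx,ufmr] -> 12 lines: wef rktya oqqxm vkhr yfem xhw pnpx ufmr twcw xgxs xjjst tsrq
Final line 2: rktya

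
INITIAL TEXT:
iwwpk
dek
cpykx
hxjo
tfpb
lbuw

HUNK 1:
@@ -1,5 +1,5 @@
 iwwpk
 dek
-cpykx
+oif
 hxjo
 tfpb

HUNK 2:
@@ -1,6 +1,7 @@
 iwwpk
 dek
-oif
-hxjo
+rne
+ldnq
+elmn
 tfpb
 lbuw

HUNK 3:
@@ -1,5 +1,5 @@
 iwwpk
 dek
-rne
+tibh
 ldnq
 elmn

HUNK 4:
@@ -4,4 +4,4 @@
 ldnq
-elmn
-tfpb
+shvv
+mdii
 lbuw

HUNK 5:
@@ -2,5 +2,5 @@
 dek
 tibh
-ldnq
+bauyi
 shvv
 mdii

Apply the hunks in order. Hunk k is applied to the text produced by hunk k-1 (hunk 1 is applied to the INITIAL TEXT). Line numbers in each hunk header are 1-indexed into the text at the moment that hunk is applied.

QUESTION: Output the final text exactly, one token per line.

Hunk 1: at line 1 remove [cpykx] add [oif] -> 6 lines: iwwpk dek oif hxjo tfpb lbuw
Hunk 2: at line 1 remove [oif,hxjo] add [rne,ldnq,elmn] -> 7 lines: iwwpk dek rne ldnq elmn tfpb lbuw
Hunk 3: at line 1 remove [rne] add [tibh] -> 7 lines: iwwpk dek tibh ldnq elmn tfpb lbuw
Hunk 4: at line 4 remove [elmn,tfpb] add [shvv,mdii] -> 7 lines: iwwpk dek tibh ldnq shvv mdii lbuw
Hunk 5: at line 2 remove [ldnq] add [bauyi] -> 7 lines: iwwpk dek tibh bauyi shvv mdii lbuw

Answer: iwwpk
dek
tibh
bauyi
shvv
mdii
lbuw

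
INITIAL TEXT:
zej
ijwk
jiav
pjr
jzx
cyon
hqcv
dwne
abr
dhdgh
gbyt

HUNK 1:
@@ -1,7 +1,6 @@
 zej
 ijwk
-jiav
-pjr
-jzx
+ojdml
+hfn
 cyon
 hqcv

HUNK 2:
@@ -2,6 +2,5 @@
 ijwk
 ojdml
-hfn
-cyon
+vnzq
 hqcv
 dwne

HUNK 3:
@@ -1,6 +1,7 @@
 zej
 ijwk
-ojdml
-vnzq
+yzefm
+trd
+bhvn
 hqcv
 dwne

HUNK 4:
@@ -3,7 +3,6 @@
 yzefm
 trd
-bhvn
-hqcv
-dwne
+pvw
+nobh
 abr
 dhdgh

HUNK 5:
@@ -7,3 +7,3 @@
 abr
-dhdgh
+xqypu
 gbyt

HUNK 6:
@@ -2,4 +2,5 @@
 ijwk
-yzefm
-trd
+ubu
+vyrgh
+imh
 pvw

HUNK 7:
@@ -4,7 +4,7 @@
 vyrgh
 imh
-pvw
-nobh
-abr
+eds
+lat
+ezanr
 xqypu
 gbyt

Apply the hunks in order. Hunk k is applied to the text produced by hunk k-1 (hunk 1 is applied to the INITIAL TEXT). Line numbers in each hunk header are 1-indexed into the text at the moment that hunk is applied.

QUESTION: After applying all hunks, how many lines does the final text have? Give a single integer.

Hunk 1: at line 1 remove [jiav,pjr,jzx] add [ojdml,hfn] -> 10 lines: zej ijwk ojdml hfn cyon hqcv dwne abr dhdgh gbyt
Hunk 2: at line 2 remove [hfn,cyon] add [vnzq] -> 9 lines: zej ijwk ojdml vnzq hqcv dwne abr dhdgh gbyt
Hunk 3: at line 1 remove [ojdml,vnzq] add [yzefm,trd,bhvn] -> 10 lines: zej ijwk yzefm trd bhvn hqcv dwne abr dhdgh gbyt
Hunk 4: at line 3 remove [bhvn,hqcv,dwne] add [pvw,nobh] -> 9 lines: zej ijwk yzefm trd pvw nobh abr dhdgh gbyt
Hunk 5: at line 7 remove [dhdgh] add [xqypu] -> 9 lines: zej ijwk yzefm trd pvw nobh abr xqypu gbyt
Hunk 6: at line 2 remove [yzefm,trd] add [ubu,vyrgh,imh] -> 10 lines: zej ijwk ubu vyrgh imh pvw nobh abr xqypu gbyt
Hunk 7: at line 4 remove [pvw,nobh,abr] add [eds,lat,ezanr] -> 10 lines: zej ijwk ubu vyrgh imh eds lat ezanr xqypu gbyt
Final line count: 10

Answer: 10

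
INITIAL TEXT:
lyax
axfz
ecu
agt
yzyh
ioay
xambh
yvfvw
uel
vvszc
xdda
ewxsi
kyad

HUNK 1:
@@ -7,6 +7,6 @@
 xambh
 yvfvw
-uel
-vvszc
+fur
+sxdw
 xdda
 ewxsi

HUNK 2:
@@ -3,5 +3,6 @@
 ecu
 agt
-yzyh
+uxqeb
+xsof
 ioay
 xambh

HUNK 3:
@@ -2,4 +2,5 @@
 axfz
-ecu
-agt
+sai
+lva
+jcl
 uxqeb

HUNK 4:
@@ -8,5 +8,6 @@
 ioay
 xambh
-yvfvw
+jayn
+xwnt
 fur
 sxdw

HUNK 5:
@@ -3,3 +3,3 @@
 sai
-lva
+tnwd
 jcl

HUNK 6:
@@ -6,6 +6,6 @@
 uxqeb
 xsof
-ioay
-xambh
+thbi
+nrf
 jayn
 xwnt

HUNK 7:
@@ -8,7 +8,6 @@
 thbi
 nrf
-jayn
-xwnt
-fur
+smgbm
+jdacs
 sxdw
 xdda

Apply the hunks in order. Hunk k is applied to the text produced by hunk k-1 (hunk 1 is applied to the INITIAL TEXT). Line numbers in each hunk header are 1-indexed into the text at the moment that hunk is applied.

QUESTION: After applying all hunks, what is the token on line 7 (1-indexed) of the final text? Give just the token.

Hunk 1: at line 7 remove [uel,vvszc] add [fur,sxdw] -> 13 lines: lyax axfz ecu agt yzyh ioay xambh yvfvw fur sxdw xdda ewxsi kyad
Hunk 2: at line 3 remove [yzyh] add [uxqeb,xsof] -> 14 lines: lyax axfz ecu agt uxqeb xsof ioay xambh yvfvw fur sxdw xdda ewxsi kyad
Hunk 3: at line 2 remove [ecu,agt] add [sai,lva,jcl] -> 15 lines: lyax axfz sai lva jcl uxqeb xsof ioay xambh yvfvw fur sxdw xdda ewxsi kyad
Hunk 4: at line 8 remove [yvfvw] add [jayn,xwnt] -> 16 lines: lyax axfz sai lva jcl uxqeb xsof ioay xambh jayn xwnt fur sxdw xdda ewxsi kyad
Hunk 5: at line 3 remove [lva] add [tnwd] -> 16 lines: lyax axfz sai tnwd jcl uxqeb xsof ioay xambh jayn xwnt fur sxdw xdda ewxsi kyad
Hunk 6: at line 6 remove [ioay,xambh] add [thbi,nrf] -> 16 lines: lyax axfz sai tnwd jcl uxqeb xsof thbi nrf jayn xwnt fur sxdw xdda ewxsi kyad
Hunk 7: at line 8 remove [jayn,xwnt,fur] add [smgbm,jdacs] -> 15 lines: lyax axfz sai tnwd jcl uxqeb xsof thbi nrf smgbm jdacs sxdw xdda ewxsi kyad
Final line 7: xsof

Answer: xsof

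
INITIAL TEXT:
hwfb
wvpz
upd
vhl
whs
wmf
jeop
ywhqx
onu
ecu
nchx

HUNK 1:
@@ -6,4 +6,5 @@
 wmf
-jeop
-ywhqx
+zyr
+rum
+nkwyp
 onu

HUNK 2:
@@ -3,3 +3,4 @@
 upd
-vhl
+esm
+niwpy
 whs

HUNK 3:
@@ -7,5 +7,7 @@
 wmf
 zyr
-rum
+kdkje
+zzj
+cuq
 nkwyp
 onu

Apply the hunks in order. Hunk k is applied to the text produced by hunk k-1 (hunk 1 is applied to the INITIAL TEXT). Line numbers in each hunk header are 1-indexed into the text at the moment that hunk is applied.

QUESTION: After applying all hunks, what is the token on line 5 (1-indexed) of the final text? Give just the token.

Answer: niwpy

Derivation:
Hunk 1: at line 6 remove [jeop,ywhqx] add [zyr,rum,nkwyp] -> 12 lines: hwfb wvpz upd vhl whs wmf zyr rum nkwyp onu ecu nchx
Hunk 2: at line 3 remove [vhl] add [esm,niwpy] -> 13 lines: hwfb wvpz upd esm niwpy whs wmf zyr rum nkwyp onu ecu nchx
Hunk 3: at line 7 remove [rum] add [kdkje,zzj,cuq] -> 15 lines: hwfb wvpz upd esm niwpy whs wmf zyr kdkje zzj cuq nkwyp onu ecu nchx
Final line 5: niwpy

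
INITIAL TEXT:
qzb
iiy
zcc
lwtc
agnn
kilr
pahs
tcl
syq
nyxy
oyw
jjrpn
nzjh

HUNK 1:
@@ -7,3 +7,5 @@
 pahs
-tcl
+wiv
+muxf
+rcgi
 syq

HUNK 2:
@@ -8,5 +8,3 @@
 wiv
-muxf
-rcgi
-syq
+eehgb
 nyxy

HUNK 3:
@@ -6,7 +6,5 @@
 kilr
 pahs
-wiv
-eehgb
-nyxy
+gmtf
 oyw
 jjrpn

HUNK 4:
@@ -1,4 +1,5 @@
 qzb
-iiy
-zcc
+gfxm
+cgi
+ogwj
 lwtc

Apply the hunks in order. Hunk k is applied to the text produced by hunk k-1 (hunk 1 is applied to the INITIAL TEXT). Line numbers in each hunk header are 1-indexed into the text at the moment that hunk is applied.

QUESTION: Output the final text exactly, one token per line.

Answer: qzb
gfxm
cgi
ogwj
lwtc
agnn
kilr
pahs
gmtf
oyw
jjrpn
nzjh

Derivation:
Hunk 1: at line 7 remove [tcl] add [wiv,muxf,rcgi] -> 15 lines: qzb iiy zcc lwtc agnn kilr pahs wiv muxf rcgi syq nyxy oyw jjrpn nzjh
Hunk 2: at line 8 remove [muxf,rcgi,syq] add [eehgb] -> 13 lines: qzb iiy zcc lwtc agnn kilr pahs wiv eehgb nyxy oyw jjrpn nzjh
Hunk 3: at line 6 remove [wiv,eehgb,nyxy] add [gmtf] -> 11 lines: qzb iiy zcc lwtc agnn kilr pahs gmtf oyw jjrpn nzjh
Hunk 4: at line 1 remove [iiy,zcc] add [gfxm,cgi,ogwj] -> 12 lines: qzb gfxm cgi ogwj lwtc agnn kilr pahs gmtf oyw jjrpn nzjh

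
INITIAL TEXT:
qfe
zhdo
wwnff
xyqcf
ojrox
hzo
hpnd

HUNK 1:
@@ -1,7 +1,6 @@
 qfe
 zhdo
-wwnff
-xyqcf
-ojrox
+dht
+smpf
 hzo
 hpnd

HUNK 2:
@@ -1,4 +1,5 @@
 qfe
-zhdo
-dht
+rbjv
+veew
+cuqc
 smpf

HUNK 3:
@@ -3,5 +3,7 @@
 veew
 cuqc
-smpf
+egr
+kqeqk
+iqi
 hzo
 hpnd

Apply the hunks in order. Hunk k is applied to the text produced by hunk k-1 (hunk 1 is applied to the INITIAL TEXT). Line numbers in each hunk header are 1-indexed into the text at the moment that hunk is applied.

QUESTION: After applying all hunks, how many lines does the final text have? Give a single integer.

Hunk 1: at line 1 remove [wwnff,xyqcf,ojrox] add [dht,smpf] -> 6 lines: qfe zhdo dht smpf hzo hpnd
Hunk 2: at line 1 remove [zhdo,dht] add [rbjv,veew,cuqc] -> 7 lines: qfe rbjv veew cuqc smpf hzo hpnd
Hunk 3: at line 3 remove [smpf] add [egr,kqeqk,iqi] -> 9 lines: qfe rbjv veew cuqc egr kqeqk iqi hzo hpnd
Final line count: 9

Answer: 9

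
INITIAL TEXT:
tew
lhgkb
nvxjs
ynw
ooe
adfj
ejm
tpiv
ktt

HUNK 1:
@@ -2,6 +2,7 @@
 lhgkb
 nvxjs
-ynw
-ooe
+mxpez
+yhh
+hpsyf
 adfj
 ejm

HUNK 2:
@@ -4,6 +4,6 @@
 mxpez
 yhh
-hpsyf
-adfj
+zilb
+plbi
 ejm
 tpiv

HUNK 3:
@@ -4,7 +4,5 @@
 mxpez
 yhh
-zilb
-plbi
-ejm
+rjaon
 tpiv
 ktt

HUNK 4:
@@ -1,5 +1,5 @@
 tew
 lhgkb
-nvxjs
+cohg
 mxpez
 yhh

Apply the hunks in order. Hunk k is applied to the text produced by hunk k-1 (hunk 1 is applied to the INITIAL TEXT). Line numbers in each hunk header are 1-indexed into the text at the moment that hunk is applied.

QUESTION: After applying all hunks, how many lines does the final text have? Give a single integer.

Hunk 1: at line 2 remove [ynw,ooe] add [mxpez,yhh,hpsyf] -> 10 lines: tew lhgkb nvxjs mxpez yhh hpsyf adfj ejm tpiv ktt
Hunk 2: at line 4 remove [hpsyf,adfj] add [zilb,plbi] -> 10 lines: tew lhgkb nvxjs mxpez yhh zilb plbi ejm tpiv ktt
Hunk 3: at line 4 remove [zilb,plbi,ejm] add [rjaon] -> 8 lines: tew lhgkb nvxjs mxpez yhh rjaon tpiv ktt
Hunk 4: at line 1 remove [nvxjs] add [cohg] -> 8 lines: tew lhgkb cohg mxpez yhh rjaon tpiv ktt
Final line count: 8

Answer: 8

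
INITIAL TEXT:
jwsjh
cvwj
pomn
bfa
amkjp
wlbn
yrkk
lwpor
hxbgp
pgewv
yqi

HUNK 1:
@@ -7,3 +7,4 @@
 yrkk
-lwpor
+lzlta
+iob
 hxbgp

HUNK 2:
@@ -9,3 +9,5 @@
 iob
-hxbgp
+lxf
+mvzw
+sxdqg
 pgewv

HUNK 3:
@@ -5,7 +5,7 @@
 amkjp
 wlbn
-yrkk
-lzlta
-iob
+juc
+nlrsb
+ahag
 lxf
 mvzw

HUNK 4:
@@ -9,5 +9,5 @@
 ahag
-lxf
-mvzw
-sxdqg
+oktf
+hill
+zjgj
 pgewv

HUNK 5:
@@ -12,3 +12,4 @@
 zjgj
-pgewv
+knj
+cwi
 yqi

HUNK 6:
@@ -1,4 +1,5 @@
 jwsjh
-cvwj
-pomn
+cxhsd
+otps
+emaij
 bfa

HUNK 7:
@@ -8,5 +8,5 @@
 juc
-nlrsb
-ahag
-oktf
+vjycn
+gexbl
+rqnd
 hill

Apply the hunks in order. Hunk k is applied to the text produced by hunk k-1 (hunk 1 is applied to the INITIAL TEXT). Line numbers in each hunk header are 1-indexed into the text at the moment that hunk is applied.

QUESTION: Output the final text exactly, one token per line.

Hunk 1: at line 7 remove [lwpor] add [lzlta,iob] -> 12 lines: jwsjh cvwj pomn bfa amkjp wlbn yrkk lzlta iob hxbgp pgewv yqi
Hunk 2: at line 9 remove [hxbgp] add [lxf,mvzw,sxdqg] -> 14 lines: jwsjh cvwj pomn bfa amkjp wlbn yrkk lzlta iob lxf mvzw sxdqg pgewv yqi
Hunk 3: at line 5 remove [yrkk,lzlta,iob] add [juc,nlrsb,ahag] -> 14 lines: jwsjh cvwj pomn bfa amkjp wlbn juc nlrsb ahag lxf mvzw sxdqg pgewv yqi
Hunk 4: at line 9 remove [lxf,mvzw,sxdqg] add [oktf,hill,zjgj] -> 14 lines: jwsjh cvwj pomn bfa amkjp wlbn juc nlrsb ahag oktf hill zjgj pgewv yqi
Hunk 5: at line 12 remove [pgewv] add [knj,cwi] -> 15 lines: jwsjh cvwj pomn bfa amkjp wlbn juc nlrsb ahag oktf hill zjgj knj cwi yqi
Hunk 6: at line 1 remove [cvwj,pomn] add [cxhsd,otps,emaij] -> 16 lines: jwsjh cxhsd otps emaij bfa amkjp wlbn juc nlrsb ahag oktf hill zjgj knj cwi yqi
Hunk 7: at line 8 remove [nlrsb,ahag,oktf] add [vjycn,gexbl,rqnd] -> 16 lines: jwsjh cxhsd otps emaij bfa amkjp wlbn juc vjycn gexbl rqnd hill zjgj knj cwi yqi

Answer: jwsjh
cxhsd
otps
emaij
bfa
amkjp
wlbn
juc
vjycn
gexbl
rqnd
hill
zjgj
knj
cwi
yqi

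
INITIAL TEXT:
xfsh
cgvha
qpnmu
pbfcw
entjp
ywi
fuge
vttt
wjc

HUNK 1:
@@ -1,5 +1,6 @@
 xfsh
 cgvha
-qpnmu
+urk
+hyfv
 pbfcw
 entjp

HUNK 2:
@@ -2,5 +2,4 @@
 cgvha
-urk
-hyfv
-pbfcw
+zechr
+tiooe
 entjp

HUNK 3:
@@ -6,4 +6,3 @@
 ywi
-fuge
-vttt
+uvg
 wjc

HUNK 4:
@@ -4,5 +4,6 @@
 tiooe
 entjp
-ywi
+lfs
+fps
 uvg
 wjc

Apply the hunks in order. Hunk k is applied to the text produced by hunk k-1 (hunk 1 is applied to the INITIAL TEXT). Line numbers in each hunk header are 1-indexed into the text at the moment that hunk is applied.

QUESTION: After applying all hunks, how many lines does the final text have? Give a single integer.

Hunk 1: at line 1 remove [qpnmu] add [urk,hyfv] -> 10 lines: xfsh cgvha urk hyfv pbfcw entjp ywi fuge vttt wjc
Hunk 2: at line 2 remove [urk,hyfv,pbfcw] add [zechr,tiooe] -> 9 lines: xfsh cgvha zechr tiooe entjp ywi fuge vttt wjc
Hunk 3: at line 6 remove [fuge,vttt] add [uvg] -> 8 lines: xfsh cgvha zechr tiooe entjp ywi uvg wjc
Hunk 4: at line 4 remove [ywi] add [lfs,fps] -> 9 lines: xfsh cgvha zechr tiooe entjp lfs fps uvg wjc
Final line count: 9

Answer: 9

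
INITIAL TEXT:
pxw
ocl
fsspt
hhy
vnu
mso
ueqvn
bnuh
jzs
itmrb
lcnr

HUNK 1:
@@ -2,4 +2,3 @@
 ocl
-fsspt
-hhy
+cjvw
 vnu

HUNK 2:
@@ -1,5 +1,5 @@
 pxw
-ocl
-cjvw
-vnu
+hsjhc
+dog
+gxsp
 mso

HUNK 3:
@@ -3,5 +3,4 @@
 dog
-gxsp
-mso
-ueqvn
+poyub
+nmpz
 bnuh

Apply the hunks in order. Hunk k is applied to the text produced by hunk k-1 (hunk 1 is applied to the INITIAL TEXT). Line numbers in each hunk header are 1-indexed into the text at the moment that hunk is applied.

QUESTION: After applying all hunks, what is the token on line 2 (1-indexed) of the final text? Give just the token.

Answer: hsjhc

Derivation:
Hunk 1: at line 2 remove [fsspt,hhy] add [cjvw] -> 10 lines: pxw ocl cjvw vnu mso ueqvn bnuh jzs itmrb lcnr
Hunk 2: at line 1 remove [ocl,cjvw,vnu] add [hsjhc,dog,gxsp] -> 10 lines: pxw hsjhc dog gxsp mso ueqvn bnuh jzs itmrb lcnr
Hunk 3: at line 3 remove [gxsp,mso,ueqvn] add [poyub,nmpz] -> 9 lines: pxw hsjhc dog poyub nmpz bnuh jzs itmrb lcnr
Final line 2: hsjhc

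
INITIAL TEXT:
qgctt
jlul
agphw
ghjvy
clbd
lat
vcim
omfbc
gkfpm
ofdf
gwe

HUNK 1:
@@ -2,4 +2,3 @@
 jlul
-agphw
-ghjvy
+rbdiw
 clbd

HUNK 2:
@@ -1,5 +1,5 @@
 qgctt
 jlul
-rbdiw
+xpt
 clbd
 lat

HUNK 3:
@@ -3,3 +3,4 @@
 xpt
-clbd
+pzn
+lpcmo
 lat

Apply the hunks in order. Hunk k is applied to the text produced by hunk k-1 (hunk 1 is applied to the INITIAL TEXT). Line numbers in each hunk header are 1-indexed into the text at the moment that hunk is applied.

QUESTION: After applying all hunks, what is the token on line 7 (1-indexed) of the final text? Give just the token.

Answer: vcim

Derivation:
Hunk 1: at line 2 remove [agphw,ghjvy] add [rbdiw] -> 10 lines: qgctt jlul rbdiw clbd lat vcim omfbc gkfpm ofdf gwe
Hunk 2: at line 1 remove [rbdiw] add [xpt] -> 10 lines: qgctt jlul xpt clbd lat vcim omfbc gkfpm ofdf gwe
Hunk 3: at line 3 remove [clbd] add [pzn,lpcmo] -> 11 lines: qgctt jlul xpt pzn lpcmo lat vcim omfbc gkfpm ofdf gwe
Final line 7: vcim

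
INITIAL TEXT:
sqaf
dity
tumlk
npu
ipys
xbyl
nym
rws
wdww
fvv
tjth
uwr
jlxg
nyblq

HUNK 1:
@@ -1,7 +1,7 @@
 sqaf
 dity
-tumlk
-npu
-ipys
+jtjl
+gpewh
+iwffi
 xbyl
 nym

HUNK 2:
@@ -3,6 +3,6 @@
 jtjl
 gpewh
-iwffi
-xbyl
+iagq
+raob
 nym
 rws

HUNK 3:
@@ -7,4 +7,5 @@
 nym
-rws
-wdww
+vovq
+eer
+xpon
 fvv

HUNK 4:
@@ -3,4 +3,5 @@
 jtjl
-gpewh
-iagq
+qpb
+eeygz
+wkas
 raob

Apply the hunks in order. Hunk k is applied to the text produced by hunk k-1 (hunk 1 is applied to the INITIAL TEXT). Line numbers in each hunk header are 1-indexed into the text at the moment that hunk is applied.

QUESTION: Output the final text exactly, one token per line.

Hunk 1: at line 1 remove [tumlk,npu,ipys] add [jtjl,gpewh,iwffi] -> 14 lines: sqaf dity jtjl gpewh iwffi xbyl nym rws wdww fvv tjth uwr jlxg nyblq
Hunk 2: at line 3 remove [iwffi,xbyl] add [iagq,raob] -> 14 lines: sqaf dity jtjl gpewh iagq raob nym rws wdww fvv tjth uwr jlxg nyblq
Hunk 3: at line 7 remove [rws,wdww] add [vovq,eer,xpon] -> 15 lines: sqaf dity jtjl gpewh iagq raob nym vovq eer xpon fvv tjth uwr jlxg nyblq
Hunk 4: at line 3 remove [gpewh,iagq] add [qpb,eeygz,wkas] -> 16 lines: sqaf dity jtjl qpb eeygz wkas raob nym vovq eer xpon fvv tjth uwr jlxg nyblq

Answer: sqaf
dity
jtjl
qpb
eeygz
wkas
raob
nym
vovq
eer
xpon
fvv
tjth
uwr
jlxg
nyblq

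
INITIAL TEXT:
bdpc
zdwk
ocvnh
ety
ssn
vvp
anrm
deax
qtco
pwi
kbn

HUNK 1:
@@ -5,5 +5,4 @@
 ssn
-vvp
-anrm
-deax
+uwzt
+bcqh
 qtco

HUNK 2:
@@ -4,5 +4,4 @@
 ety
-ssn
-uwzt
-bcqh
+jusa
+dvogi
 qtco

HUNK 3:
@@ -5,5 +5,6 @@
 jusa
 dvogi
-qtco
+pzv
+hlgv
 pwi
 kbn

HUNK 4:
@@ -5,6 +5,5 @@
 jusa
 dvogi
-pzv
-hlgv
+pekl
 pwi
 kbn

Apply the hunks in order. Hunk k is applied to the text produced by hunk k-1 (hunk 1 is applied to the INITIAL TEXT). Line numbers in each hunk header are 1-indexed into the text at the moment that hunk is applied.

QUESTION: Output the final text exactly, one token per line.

Hunk 1: at line 5 remove [vvp,anrm,deax] add [uwzt,bcqh] -> 10 lines: bdpc zdwk ocvnh ety ssn uwzt bcqh qtco pwi kbn
Hunk 2: at line 4 remove [ssn,uwzt,bcqh] add [jusa,dvogi] -> 9 lines: bdpc zdwk ocvnh ety jusa dvogi qtco pwi kbn
Hunk 3: at line 5 remove [qtco] add [pzv,hlgv] -> 10 lines: bdpc zdwk ocvnh ety jusa dvogi pzv hlgv pwi kbn
Hunk 4: at line 5 remove [pzv,hlgv] add [pekl] -> 9 lines: bdpc zdwk ocvnh ety jusa dvogi pekl pwi kbn

Answer: bdpc
zdwk
ocvnh
ety
jusa
dvogi
pekl
pwi
kbn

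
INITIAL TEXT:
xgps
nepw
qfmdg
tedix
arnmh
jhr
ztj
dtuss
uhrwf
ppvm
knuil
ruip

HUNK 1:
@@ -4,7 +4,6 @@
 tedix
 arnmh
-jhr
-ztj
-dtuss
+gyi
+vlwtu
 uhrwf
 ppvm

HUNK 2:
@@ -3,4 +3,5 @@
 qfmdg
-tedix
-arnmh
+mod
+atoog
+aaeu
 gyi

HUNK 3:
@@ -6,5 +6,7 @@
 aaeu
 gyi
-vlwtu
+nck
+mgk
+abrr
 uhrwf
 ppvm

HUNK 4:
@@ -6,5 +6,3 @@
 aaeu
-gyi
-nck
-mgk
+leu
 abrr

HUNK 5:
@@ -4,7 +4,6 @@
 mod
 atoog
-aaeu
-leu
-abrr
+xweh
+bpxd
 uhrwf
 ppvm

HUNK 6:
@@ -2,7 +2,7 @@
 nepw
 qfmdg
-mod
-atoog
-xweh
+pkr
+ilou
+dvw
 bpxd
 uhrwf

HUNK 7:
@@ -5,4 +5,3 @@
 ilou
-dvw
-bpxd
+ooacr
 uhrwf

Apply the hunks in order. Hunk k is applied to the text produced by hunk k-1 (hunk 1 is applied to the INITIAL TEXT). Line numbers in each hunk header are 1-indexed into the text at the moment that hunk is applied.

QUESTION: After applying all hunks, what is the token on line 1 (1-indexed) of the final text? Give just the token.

Answer: xgps

Derivation:
Hunk 1: at line 4 remove [jhr,ztj,dtuss] add [gyi,vlwtu] -> 11 lines: xgps nepw qfmdg tedix arnmh gyi vlwtu uhrwf ppvm knuil ruip
Hunk 2: at line 3 remove [tedix,arnmh] add [mod,atoog,aaeu] -> 12 lines: xgps nepw qfmdg mod atoog aaeu gyi vlwtu uhrwf ppvm knuil ruip
Hunk 3: at line 6 remove [vlwtu] add [nck,mgk,abrr] -> 14 lines: xgps nepw qfmdg mod atoog aaeu gyi nck mgk abrr uhrwf ppvm knuil ruip
Hunk 4: at line 6 remove [gyi,nck,mgk] add [leu] -> 12 lines: xgps nepw qfmdg mod atoog aaeu leu abrr uhrwf ppvm knuil ruip
Hunk 5: at line 4 remove [aaeu,leu,abrr] add [xweh,bpxd] -> 11 lines: xgps nepw qfmdg mod atoog xweh bpxd uhrwf ppvm knuil ruip
Hunk 6: at line 2 remove [mod,atoog,xweh] add [pkr,ilou,dvw] -> 11 lines: xgps nepw qfmdg pkr ilou dvw bpxd uhrwf ppvm knuil ruip
Hunk 7: at line 5 remove [dvw,bpxd] add [ooacr] -> 10 lines: xgps nepw qfmdg pkr ilou ooacr uhrwf ppvm knuil ruip
Final line 1: xgps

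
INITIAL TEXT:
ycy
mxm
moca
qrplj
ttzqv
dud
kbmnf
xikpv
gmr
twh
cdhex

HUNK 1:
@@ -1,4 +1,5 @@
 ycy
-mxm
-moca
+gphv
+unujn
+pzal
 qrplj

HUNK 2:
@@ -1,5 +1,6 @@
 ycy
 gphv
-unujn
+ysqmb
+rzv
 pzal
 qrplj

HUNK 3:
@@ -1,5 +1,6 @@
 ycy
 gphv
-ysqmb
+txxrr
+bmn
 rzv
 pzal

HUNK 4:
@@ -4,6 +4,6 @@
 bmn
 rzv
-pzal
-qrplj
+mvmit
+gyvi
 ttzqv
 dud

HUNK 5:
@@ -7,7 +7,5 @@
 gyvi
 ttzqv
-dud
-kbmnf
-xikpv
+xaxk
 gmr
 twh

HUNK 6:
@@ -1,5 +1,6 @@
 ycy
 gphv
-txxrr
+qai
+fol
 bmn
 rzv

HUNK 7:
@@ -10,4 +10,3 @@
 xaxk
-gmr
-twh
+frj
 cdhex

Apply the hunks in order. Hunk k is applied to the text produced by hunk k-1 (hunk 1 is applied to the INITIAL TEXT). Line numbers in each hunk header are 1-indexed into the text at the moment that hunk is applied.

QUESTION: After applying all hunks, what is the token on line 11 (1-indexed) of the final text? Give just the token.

Answer: frj

Derivation:
Hunk 1: at line 1 remove [mxm,moca] add [gphv,unujn,pzal] -> 12 lines: ycy gphv unujn pzal qrplj ttzqv dud kbmnf xikpv gmr twh cdhex
Hunk 2: at line 1 remove [unujn] add [ysqmb,rzv] -> 13 lines: ycy gphv ysqmb rzv pzal qrplj ttzqv dud kbmnf xikpv gmr twh cdhex
Hunk 3: at line 1 remove [ysqmb] add [txxrr,bmn] -> 14 lines: ycy gphv txxrr bmn rzv pzal qrplj ttzqv dud kbmnf xikpv gmr twh cdhex
Hunk 4: at line 4 remove [pzal,qrplj] add [mvmit,gyvi] -> 14 lines: ycy gphv txxrr bmn rzv mvmit gyvi ttzqv dud kbmnf xikpv gmr twh cdhex
Hunk 5: at line 7 remove [dud,kbmnf,xikpv] add [xaxk] -> 12 lines: ycy gphv txxrr bmn rzv mvmit gyvi ttzqv xaxk gmr twh cdhex
Hunk 6: at line 1 remove [txxrr] add [qai,fol] -> 13 lines: ycy gphv qai fol bmn rzv mvmit gyvi ttzqv xaxk gmr twh cdhex
Hunk 7: at line 10 remove [gmr,twh] add [frj] -> 12 lines: ycy gphv qai fol bmn rzv mvmit gyvi ttzqv xaxk frj cdhex
Final line 11: frj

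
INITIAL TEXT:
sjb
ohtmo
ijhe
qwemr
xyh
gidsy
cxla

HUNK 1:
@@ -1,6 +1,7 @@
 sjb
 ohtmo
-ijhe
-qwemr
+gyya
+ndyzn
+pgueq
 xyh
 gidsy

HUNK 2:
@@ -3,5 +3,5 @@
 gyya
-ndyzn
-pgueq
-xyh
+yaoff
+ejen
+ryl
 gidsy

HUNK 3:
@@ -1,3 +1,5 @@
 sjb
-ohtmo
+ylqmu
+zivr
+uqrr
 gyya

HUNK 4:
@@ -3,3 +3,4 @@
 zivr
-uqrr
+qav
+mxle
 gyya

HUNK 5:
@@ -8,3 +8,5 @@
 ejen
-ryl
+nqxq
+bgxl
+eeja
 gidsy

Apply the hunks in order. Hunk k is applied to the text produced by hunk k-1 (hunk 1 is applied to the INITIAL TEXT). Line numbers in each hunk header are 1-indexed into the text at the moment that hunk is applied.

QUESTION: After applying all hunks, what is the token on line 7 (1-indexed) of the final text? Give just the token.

Hunk 1: at line 1 remove [ijhe,qwemr] add [gyya,ndyzn,pgueq] -> 8 lines: sjb ohtmo gyya ndyzn pgueq xyh gidsy cxla
Hunk 2: at line 3 remove [ndyzn,pgueq,xyh] add [yaoff,ejen,ryl] -> 8 lines: sjb ohtmo gyya yaoff ejen ryl gidsy cxla
Hunk 3: at line 1 remove [ohtmo] add [ylqmu,zivr,uqrr] -> 10 lines: sjb ylqmu zivr uqrr gyya yaoff ejen ryl gidsy cxla
Hunk 4: at line 3 remove [uqrr] add [qav,mxle] -> 11 lines: sjb ylqmu zivr qav mxle gyya yaoff ejen ryl gidsy cxla
Hunk 5: at line 8 remove [ryl] add [nqxq,bgxl,eeja] -> 13 lines: sjb ylqmu zivr qav mxle gyya yaoff ejen nqxq bgxl eeja gidsy cxla
Final line 7: yaoff

Answer: yaoff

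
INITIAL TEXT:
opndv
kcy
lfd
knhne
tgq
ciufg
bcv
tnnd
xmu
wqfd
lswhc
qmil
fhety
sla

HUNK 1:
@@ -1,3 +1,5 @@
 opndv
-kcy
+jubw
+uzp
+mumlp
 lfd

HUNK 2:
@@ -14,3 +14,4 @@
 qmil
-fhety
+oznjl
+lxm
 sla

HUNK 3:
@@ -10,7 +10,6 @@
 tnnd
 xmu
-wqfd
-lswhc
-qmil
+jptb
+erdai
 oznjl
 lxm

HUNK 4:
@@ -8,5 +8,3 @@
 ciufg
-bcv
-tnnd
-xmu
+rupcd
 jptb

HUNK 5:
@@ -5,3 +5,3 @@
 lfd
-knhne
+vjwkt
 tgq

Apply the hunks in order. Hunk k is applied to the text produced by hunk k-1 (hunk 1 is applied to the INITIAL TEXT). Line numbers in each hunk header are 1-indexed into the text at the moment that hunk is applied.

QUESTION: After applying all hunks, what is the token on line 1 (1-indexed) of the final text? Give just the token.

Answer: opndv

Derivation:
Hunk 1: at line 1 remove [kcy] add [jubw,uzp,mumlp] -> 16 lines: opndv jubw uzp mumlp lfd knhne tgq ciufg bcv tnnd xmu wqfd lswhc qmil fhety sla
Hunk 2: at line 14 remove [fhety] add [oznjl,lxm] -> 17 lines: opndv jubw uzp mumlp lfd knhne tgq ciufg bcv tnnd xmu wqfd lswhc qmil oznjl lxm sla
Hunk 3: at line 10 remove [wqfd,lswhc,qmil] add [jptb,erdai] -> 16 lines: opndv jubw uzp mumlp lfd knhne tgq ciufg bcv tnnd xmu jptb erdai oznjl lxm sla
Hunk 4: at line 8 remove [bcv,tnnd,xmu] add [rupcd] -> 14 lines: opndv jubw uzp mumlp lfd knhne tgq ciufg rupcd jptb erdai oznjl lxm sla
Hunk 5: at line 5 remove [knhne] add [vjwkt] -> 14 lines: opndv jubw uzp mumlp lfd vjwkt tgq ciufg rupcd jptb erdai oznjl lxm sla
Final line 1: opndv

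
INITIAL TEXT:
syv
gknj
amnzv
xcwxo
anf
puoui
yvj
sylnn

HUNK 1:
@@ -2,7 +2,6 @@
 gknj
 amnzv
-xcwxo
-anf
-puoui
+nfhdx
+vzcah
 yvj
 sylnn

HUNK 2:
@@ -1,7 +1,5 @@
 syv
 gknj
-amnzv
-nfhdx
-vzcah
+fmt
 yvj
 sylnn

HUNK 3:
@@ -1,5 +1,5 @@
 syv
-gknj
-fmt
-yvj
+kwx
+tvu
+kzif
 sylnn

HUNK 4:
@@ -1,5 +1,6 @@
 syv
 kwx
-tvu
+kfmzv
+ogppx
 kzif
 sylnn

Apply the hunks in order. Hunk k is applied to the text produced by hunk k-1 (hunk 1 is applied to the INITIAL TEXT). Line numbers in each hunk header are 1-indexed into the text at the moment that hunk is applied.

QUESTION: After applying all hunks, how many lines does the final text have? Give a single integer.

Answer: 6

Derivation:
Hunk 1: at line 2 remove [xcwxo,anf,puoui] add [nfhdx,vzcah] -> 7 lines: syv gknj amnzv nfhdx vzcah yvj sylnn
Hunk 2: at line 1 remove [amnzv,nfhdx,vzcah] add [fmt] -> 5 lines: syv gknj fmt yvj sylnn
Hunk 3: at line 1 remove [gknj,fmt,yvj] add [kwx,tvu,kzif] -> 5 lines: syv kwx tvu kzif sylnn
Hunk 4: at line 1 remove [tvu] add [kfmzv,ogppx] -> 6 lines: syv kwx kfmzv ogppx kzif sylnn
Final line count: 6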